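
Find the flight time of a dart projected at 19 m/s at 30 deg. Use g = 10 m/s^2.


Given: v0 = 19 m/s, theta = 30 deg, g = 10 m/s^2
sin(30) = 1/2
Using T = 2*v0*sin(theta) / g
T = 2*19*1/2 / 10
T = 19 / 10
T = 19/10 s

19/10 s


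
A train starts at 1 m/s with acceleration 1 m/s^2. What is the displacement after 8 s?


Given: v0 = 1 m/s, a = 1 m/s^2, t = 8 s
Using s = v0*t + (1/2)*a*t^2
s = 1*8 + (1/2)*1*8^2
s = 8 + (1/2)*64
s = 8 + 32
s = 40

40 m


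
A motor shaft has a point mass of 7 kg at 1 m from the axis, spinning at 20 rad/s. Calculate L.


Given: m = 7 kg, r = 1 m, omega = 20 rad/s
For a point mass: I = m*r^2
I = 7*1^2 = 7*1 = 7
L = I*omega = 7*20
L = 140 kg*m^2/s

140 kg*m^2/s


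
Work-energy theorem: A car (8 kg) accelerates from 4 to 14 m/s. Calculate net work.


Given: m = 8 kg, v0 = 4 m/s, v = 14 m/s
Using W = (1/2)*m*(v^2 - v0^2)
v^2 = 14^2 = 196
v0^2 = 4^2 = 16
v^2 - v0^2 = 196 - 16 = 180
W = (1/2)*8*180 = 720 J

720 J


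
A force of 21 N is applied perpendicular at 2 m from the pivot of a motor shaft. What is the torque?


Given: F = 21 N, r = 2 m, angle = 90 deg (perpendicular)
Using tau = F * r * sin(90)
sin(90) = 1
tau = 21 * 2 * 1
tau = 42 Nm

42 Nm


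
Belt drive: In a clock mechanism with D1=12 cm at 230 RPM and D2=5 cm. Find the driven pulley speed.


Given: D1 = 12 cm, w1 = 230 RPM, D2 = 5 cm
Using D1*w1 = D2*w2
w2 = D1*w1 / D2
w2 = 12*230 / 5
w2 = 2760 / 5
w2 = 552 RPM

552 RPM


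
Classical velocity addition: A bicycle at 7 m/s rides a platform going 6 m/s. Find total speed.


Given: object velocity = 7 m/s, platform velocity = 6 m/s (same direction)
Using classical velocity addition: v_total = v_object + v_platform
v_total = 7 + 6
v_total = 13 m/s

13 m/s


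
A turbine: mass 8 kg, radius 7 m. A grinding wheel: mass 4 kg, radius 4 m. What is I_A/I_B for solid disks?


Given: M1=8 kg, R1=7 m, M2=4 kg, R2=4 m
For a disk: I = (1/2)*M*R^2, so I_A/I_B = (M1*R1^2)/(M2*R2^2)
M1*R1^2 = 8*49 = 392
M2*R2^2 = 4*16 = 64
I_A/I_B = 392/64 = 49/8

49/8


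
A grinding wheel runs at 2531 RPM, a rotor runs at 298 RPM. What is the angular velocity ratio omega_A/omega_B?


Given: RPM_A = 2531, RPM_B = 298
omega = 2*pi*RPM/60, so omega_A/omega_B = RPM_A / RPM_B
omega_A/omega_B = 2531 / 298
omega_A/omega_B = 2531/298

2531/298


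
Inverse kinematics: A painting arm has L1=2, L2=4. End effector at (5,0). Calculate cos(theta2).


Given: L1 = 2, L2 = 4, target (x, y) = (5, 0)
Using cos(theta2) = (x^2 + y^2 - L1^2 - L2^2) / (2*L1*L2)
x^2 + y^2 = 5^2 + 0 = 25
L1^2 + L2^2 = 4 + 16 = 20
Numerator = 25 - 20 = 5
Denominator = 2*2*4 = 16
cos(theta2) = 5/16 = 5/16

5/16


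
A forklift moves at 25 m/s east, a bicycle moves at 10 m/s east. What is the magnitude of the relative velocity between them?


Given: v_A = 25 m/s east, v_B = 10 m/s east
Both move in the same direction; relative speed = |v_A - v_B|
|25 - 10| = |15|
= 15 m/s

15 m/s


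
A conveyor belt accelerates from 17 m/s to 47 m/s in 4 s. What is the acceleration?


Given: initial velocity v0 = 17 m/s, final velocity v = 47 m/s, time t = 4 s
Using a = (v - v0) / t
a = (47 - 17) / 4
a = 30 / 4
a = 15/2 m/s^2

15/2 m/s^2


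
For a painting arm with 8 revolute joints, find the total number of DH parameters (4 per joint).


Given: 8 joints, 4 DH parameters per joint (d, theta, a, alpha)
Total DH parameters = number_of_joints * 4
Total = 8 * 4
Total = 32

32


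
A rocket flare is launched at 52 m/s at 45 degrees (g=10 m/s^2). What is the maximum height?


Given: v0 = 52 m/s, theta = 45 deg, g = 10 m/s^2
sin^2(45) = 1/2
Using H = v0^2 * sin^2(theta) / (2*g)
H = 52^2 * 1/2 / (2*10)
H = 2704 * 1/2 / 20
H = 1352 / 20
H = 338/5 m

338/5 m


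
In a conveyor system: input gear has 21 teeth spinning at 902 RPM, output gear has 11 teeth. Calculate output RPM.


Given: N1 = 21 teeth, w1 = 902 RPM, N2 = 11 teeth
Using N1*w1 = N2*w2
w2 = N1*w1 / N2
w2 = 21*902 / 11
w2 = 18942 / 11
w2 = 1722 RPM

1722 RPM


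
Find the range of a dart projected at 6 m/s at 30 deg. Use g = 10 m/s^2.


Given: v0 = 6 m/s, theta = 30 deg, g = 10 m/s^2
sin(2*30) = sin(60) = sqrt(3)/2
Using R = v0^2 * sin(2*theta) / g
R = 6^2 * (sqrt(3)/2) / 10
R = 36 * sqrt(3) / 20
R = 9/5*sqrt(3) m

9/5*sqrt(3) m


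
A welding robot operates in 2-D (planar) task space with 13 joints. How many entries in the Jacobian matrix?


Given: task space dimension = 2, joints = 13
Jacobian is a 2 x 13 matrix
Total entries = rows * columns
Total = 2 * 13
Total = 26

26


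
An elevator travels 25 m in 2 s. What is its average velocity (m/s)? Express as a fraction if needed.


Given: distance d = 25 m, time t = 2 s
Using v = d / t
v = 25 / 2
v = 25/2 m/s

25/2 m/s


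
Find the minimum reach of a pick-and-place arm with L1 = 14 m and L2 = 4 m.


Given: L1 = 14 m, L2 = 4 m
For a 2-link planar arm, min reach = |L1 - L2| (second link folded back)
Min reach = |14 - 4|
Min reach = 10 m

10 m


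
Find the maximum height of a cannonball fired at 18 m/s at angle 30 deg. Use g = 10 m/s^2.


Given: v0 = 18 m/s, theta = 30 deg, g = 10 m/s^2
sin^2(30) = 1/4
Using H = v0^2 * sin^2(theta) / (2*g)
H = 18^2 * 1/4 / (2*10)
H = 324 * 1/4 / 20
H = 81 / 20
H = 81/20 m

81/20 m


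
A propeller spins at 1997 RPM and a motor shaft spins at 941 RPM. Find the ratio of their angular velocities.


Given: RPM_A = 1997, RPM_B = 941
omega = 2*pi*RPM/60, so omega_A/omega_B = RPM_A / RPM_B
omega_A/omega_B = 1997 / 941
omega_A/omega_B = 1997/941

1997/941


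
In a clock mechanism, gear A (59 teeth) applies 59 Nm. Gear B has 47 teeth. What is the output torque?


Given: N1 = 59, N2 = 47, T1 = 59 Nm
Using T2/T1 = N2/N1
T2 = T1 * N2 / N1
T2 = 59 * 47 / 59
T2 = 2773 / 59
T2 = 47 Nm

47 Nm


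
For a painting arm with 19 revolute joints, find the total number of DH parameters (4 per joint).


Given: 19 joints, 4 DH parameters per joint (d, theta, a, alpha)
Total DH parameters = number_of_joints * 4
Total = 19 * 4
Total = 76

76


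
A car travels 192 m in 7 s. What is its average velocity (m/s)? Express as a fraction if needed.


Given: distance d = 192 m, time t = 7 s
Using v = d / t
v = 192 / 7
v = 192/7 m/s

192/7 m/s


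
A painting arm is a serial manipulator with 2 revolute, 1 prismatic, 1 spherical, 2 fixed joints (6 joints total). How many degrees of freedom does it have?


Given: serial robot with 2 revolute, 1 prismatic, 1 spherical, 2 fixed joints
DOF contribution per joint type: revolute=1, prismatic=1, spherical=3, fixed=0
DOF = 2*1 + 1*1 + 1*3 + 2*0
DOF = 6

6


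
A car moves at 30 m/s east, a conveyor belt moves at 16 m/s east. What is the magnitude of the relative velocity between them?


Given: v_A = 30 m/s east, v_B = 16 m/s east
Both move in the same direction; relative speed = |v_A - v_B|
|30 - 16| = |14|
= 14 m/s

14 m/s


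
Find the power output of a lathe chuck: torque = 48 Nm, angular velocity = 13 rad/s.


Given: tau = 48 Nm, omega = 13 rad/s
Using P = tau * omega
P = 48 * 13
P = 624 W

624 W


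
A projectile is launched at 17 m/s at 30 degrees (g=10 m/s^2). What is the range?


Given: v0 = 17 m/s, theta = 30 deg, g = 10 m/s^2
sin(2*30) = sin(60) = sqrt(3)/2
Using R = v0^2 * sin(2*theta) / g
R = 17^2 * (sqrt(3)/2) / 10
R = 289 * sqrt(3) / 20
R = 289/20*sqrt(3) m

289/20*sqrt(3) m


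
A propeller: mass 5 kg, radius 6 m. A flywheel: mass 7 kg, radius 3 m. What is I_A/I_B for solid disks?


Given: M1=5 kg, R1=6 m, M2=7 kg, R2=3 m
For a disk: I = (1/2)*M*R^2, so I_A/I_B = (M1*R1^2)/(M2*R2^2)
M1*R1^2 = 5*36 = 180
M2*R2^2 = 7*9 = 63
I_A/I_B = 180/63 = 20/7

20/7


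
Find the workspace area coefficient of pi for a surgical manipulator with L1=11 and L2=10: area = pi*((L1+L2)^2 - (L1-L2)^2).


Given: L1 = 11, L2 = 10
(L1+L2)^2 = (21)^2 = 441
(L1-L2)^2 = (1)^2 = 1
Difference = 441 - 1 = 440
This equals 4*L1*L2 = 4*11*10 = 440
Workspace area = 440*pi

440


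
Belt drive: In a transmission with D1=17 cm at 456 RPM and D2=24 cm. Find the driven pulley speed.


Given: D1 = 17 cm, w1 = 456 RPM, D2 = 24 cm
Using D1*w1 = D2*w2
w2 = D1*w1 / D2
w2 = 17*456 / 24
w2 = 7752 / 24
w2 = 323 RPM

323 RPM


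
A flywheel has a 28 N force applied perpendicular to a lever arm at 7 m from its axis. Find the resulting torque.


Given: F = 28 N, r = 7 m, angle = 90 deg (perpendicular)
Using tau = F * r * sin(90)
sin(90) = 1
tau = 28 * 7 * 1
tau = 196 Nm

196 Nm


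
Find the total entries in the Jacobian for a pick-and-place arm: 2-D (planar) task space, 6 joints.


Given: task space dimension = 2, joints = 6
Jacobian is a 2 x 6 matrix
Total entries = rows * columns
Total = 2 * 6
Total = 12

12


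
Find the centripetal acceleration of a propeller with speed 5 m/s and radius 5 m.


Given: v = 5 m/s, r = 5 m
Using a_c = v^2 / r
a_c = 5^2 / 5
a_c = 25 / 5
a_c = 5 m/s^2

5 m/s^2


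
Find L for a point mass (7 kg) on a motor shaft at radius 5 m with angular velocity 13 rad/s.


Given: m = 7 kg, r = 5 m, omega = 13 rad/s
For a point mass: I = m*r^2
I = 7*5^2 = 7*25 = 175
L = I*omega = 175*13
L = 2275 kg*m^2/s

2275 kg*m^2/s


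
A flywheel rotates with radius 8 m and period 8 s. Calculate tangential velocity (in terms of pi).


Given: radius r = 8 m, period T = 8 s
Using v = 2*pi*r / T
v = 2*pi*8 / 8
v = 16*pi / 8
v = 2*pi m/s

2*pi m/s


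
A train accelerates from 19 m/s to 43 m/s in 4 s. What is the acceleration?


Given: initial velocity v0 = 19 m/s, final velocity v = 43 m/s, time t = 4 s
Using a = (v - v0) / t
a = (43 - 19) / 4
a = 24 / 4
a = 6 m/s^2

6 m/s^2


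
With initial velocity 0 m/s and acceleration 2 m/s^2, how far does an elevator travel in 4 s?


Given: v0 = 0 m/s, a = 2 m/s^2, t = 4 s
Using s = v0*t + (1/2)*a*t^2
s = 0*4 + (1/2)*2*4^2
s = 0 + (1/2)*32
s = 0 + 16
s = 16

16 m


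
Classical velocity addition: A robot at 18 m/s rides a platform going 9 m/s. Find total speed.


Given: object velocity = 18 m/s, platform velocity = 9 m/s (same direction)
Using classical velocity addition: v_total = v_object + v_platform
v_total = 18 + 9
v_total = 27 m/s

27 m/s


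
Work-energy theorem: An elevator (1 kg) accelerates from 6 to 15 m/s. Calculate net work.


Given: m = 1 kg, v0 = 6 m/s, v = 15 m/s
Using W = (1/2)*m*(v^2 - v0^2)
v^2 = 15^2 = 225
v0^2 = 6^2 = 36
v^2 - v0^2 = 225 - 36 = 189
W = (1/2)*1*189 = 189/2 J

189/2 J


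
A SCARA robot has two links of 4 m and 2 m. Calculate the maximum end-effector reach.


Given: L1 = 4 m, L2 = 2 m
For a 2-link planar arm, max reach = L1 + L2 (fully extended)
Max reach = 4 + 2
Max reach = 6 m

6 m


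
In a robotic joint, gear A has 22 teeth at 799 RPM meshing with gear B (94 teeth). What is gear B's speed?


Given: N1 = 22 teeth, w1 = 799 RPM, N2 = 94 teeth
Using N1*w1 = N2*w2
w2 = N1*w1 / N2
w2 = 22*799 / 94
w2 = 17578 / 94
w2 = 187 RPM

187 RPM


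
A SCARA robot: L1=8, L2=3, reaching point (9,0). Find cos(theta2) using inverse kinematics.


Given: L1 = 8, L2 = 3, target (x, y) = (9, 0)
Using cos(theta2) = (x^2 + y^2 - L1^2 - L2^2) / (2*L1*L2)
x^2 + y^2 = 9^2 + 0 = 81
L1^2 + L2^2 = 64 + 9 = 73
Numerator = 81 - 73 = 8
Denominator = 2*8*3 = 48
cos(theta2) = 8/48 = 1/6

1/6


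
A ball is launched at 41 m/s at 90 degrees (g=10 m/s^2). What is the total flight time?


Given: v0 = 41 m/s, theta = 90 deg, g = 10 m/s^2
sin(90) = 1
Using T = 2*v0*sin(theta) / g
T = 2*41*1 / 10
T = 82 / 10
T = 41/5 s

41/5 s


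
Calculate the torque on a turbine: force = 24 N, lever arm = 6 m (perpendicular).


Given: F = 24 N, r = 6 m, angle = 90 deg (perpendicular)
Using tau = F * r * sin(90)
sin(90) = 1
tau = 24 * 6 * 1
tau = 144 Nm

144 Nm


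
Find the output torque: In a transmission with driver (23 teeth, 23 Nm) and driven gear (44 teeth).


Given: N1 = 23, N2 = 44, T1 = 23 Nm
Using T2/T1 = N2/N1
T2 = T1 * N2 / N1
T2 = 23 * 44 / 23
T2 = 1012 / 23
T2 = 44 Nm

44 Nm


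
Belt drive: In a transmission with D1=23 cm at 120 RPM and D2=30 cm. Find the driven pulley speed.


Given: D1 = 23 cm, w1 = 120 RPM, D2 = 30 cm
Using D1*w1 = D2*w2
w2 = D1*w1 / D2
w2 = 23*120 / 30
w2 = 2760 / 30
w2 = 92 RPM

92 RPM


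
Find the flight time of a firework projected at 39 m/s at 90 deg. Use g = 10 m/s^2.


Given: v0 = 39 m/s, theta = 90 deg, g = 10 m/s^2
sin(90) = 1
Using T = 2*v0*sin(theta) / g
T = 2*39*1 / 10
T = 78 / 10
T = 39/5 s

39/5 s


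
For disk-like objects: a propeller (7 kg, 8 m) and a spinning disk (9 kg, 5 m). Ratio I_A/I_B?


Given: M1=7 kg, R1=8 m, M2=9 kg, R2=5 m
For a disk: I = (1/2)*M*R^2, so I_A/I_B = (M1*R1^2)/(M2*R2^2)
M1*R1^2 = 7*64 = 448
M2*R2^2 = 9*25 = 225
I_A/I_B = 448/225 = 448/225

448/225


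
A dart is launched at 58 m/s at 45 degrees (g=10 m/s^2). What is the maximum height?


Given: v0 = 58 m/s, theta = 45 deg, g = 10 m/s^2
sin^2(45) = 1/2
Using H = v0^2 * sin^2(theta) / (2*g)
H = 58^2 * 1/2 / (2*10)
H = 3364 * 1/2 / 20
H = 1682 / 20
H = 841/10 m

841/10 m


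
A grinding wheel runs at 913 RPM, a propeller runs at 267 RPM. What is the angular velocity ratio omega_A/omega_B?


Given: RPM_A = 913, RPM_B = 267
omega = 2*pi*RPM/60, so omega_A/omega_B = RPM_A / RPM_B
omega_A/omega_B = 913 / 267
omega_A/omega_B = 913/267

913/267


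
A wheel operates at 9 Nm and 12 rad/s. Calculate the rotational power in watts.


Given: tau = 9 Nm, omega = 12 rad/s
Using P = tau * omega
P = 9 * 12
P = 108 W

108 W


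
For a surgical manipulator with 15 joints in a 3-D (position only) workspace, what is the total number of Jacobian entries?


Given: task space dimension = 3, joints = 15
Jacobian is a 3 x 15 matrix
Total entries = rows * columns
Total = 3 * 15
Total = 45

45


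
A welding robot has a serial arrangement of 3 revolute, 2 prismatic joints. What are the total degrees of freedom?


Given: serial robot with 3 revolute, 2 prismatic joints
DOF contribution per joint type: revolute=1, prismatic=1, spherical=3, fixed=0
DOF = 3*1 + 2*1
DOF = 5

5


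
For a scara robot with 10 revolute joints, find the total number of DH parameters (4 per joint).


Given: 10 joints, 4 DH parameters per joint (d, theta, a, alpha)
Total DH parameters = number_of_joints * 4
Total = 10 * 4
Total = 40

40


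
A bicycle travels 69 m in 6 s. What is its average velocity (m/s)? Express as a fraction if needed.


Given: distance d = 69 m, time t = 6 s
Using v = d / t
v = 69 / 6
v = 23/2 m/s

23/2 m/s


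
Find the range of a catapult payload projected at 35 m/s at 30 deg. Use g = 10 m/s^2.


Given: v0 = 35 m/s, theta = 30 deg, g = 10 m/s^2
sin(2*30) = sin(60) = sqrt(3)/2
Using R = v0^2 * sin(2*theta) / g
R = 35^2 * (sqrt(3)/2) / 10
R = 1225 * sqrt(3) / 20
R = 245/4*sqrt(3) m

245/4*sqrt(3) m


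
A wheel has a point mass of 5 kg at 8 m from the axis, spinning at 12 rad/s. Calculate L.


Given: m = 5 kg, r = 8 m, omega = 12 rad/s
For a point mass: I = m*r^2
I = 5*8^2 = 5*64 = 320
L = I*omega = 320*12
L = 3840 kg*m^2/s

3840 kg*m^2/s


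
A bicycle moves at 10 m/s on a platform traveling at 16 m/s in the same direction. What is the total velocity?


Given: object velocity = 10 m/s, platform velocity = 16 m/s (same direction)
Using classical velocity addition: v_total = v_object + v_platform
v_total = 10 + 16
v_total = 26 m/s

26 m/s


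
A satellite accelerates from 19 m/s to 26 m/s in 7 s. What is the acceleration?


Given: initial velocity v0 = 19 m/s, final velocity v = 26 m/s, time t = 7 s
Using a = (v - v0) / t
a = (26 - 19) / 7
a = 7 / 7
a = 1 m/s^2

1 m/s^2


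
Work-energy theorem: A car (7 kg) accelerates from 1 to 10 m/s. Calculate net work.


Given: m = 7 kg, v0 = 1 m/s, v = 10 m/s
Using W = (1/2)*m*(v^2 - v0^2)
v^2 = 10^2 = 100
v0^2 = 1^2 = 1
v^2 - v0^2 = 100 - 1 = 99
W = (1/2)*7*99 = 693/2 J

693/2 J


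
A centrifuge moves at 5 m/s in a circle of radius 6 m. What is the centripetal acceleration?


Given: v = 5 m/s, r = 6 m
Using a_c = v^2 / r
a_c = 5^2 / 6
a_c = 25 / 6
a_c = 25/6 m/s^2

25/6 m/s^2


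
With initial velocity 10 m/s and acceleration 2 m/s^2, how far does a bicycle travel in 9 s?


Given: v0 = 10 m/s, a = 2 m/s^2, t = 9 s
Using s = v0*t + (1/2)*a*t^2
s = 10*9 + (1/2)*2*9^2
s = 90 + (1/2)*162
s = 90 + 81
s = 171

171 m


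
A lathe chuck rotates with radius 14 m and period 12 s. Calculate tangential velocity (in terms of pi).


Given: radius r = 14 m, period T = 12 s
Using v = 2*pi*r / T
v = 2*pi*14 / 12
v = 28*pi / 12
v = 7/3*pi m/s

7/3*pi m/s


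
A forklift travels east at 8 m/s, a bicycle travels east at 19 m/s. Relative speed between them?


Given: v_A = 8 m/s east, v_B = 19 m/s east
Both move in the same direction; relative speed = |v_A - v_B|
|8 - 19| = |-11|
= 11 m/s

11 m/s


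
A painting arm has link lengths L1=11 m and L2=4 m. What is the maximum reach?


Given: L1 = 11 m, L2 = 4 m
For a 2-link planar arm, max reach = L1 + L2 (fully extended)
Max reach = 11 + 4
Max reach = 15 m

15 m


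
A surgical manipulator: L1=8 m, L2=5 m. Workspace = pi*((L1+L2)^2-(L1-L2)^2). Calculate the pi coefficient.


Given: L1 = 8, L2 = 5
(L1+L2)^2 = (13)^2 = 169
(L1-L2)^2 = (3)^2 = 9
Difference = 169 - 9 = 160
This equals 4*L1*L2 = 4*8*5 = 160
Workspace area = 160*pi

160


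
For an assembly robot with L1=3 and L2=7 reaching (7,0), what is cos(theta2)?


Given: L1 = 3, L2 = 7, target (x, y) = (7, 0)
Using cos(theta2) = (x^2 + y^2 - L1^2 - L2^2) / (2*L1*L2)
x^2 + y^2 = 7^2 + 0 = 49
L1^2 + L2^2 = 9 + 49 = 58
Numerator = 49 - 58 = -9
Denominator = 2*3*7 = 42
cos(theta2) = -9/42 = -3/14

-3/14


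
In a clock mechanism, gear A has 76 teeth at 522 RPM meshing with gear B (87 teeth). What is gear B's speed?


Given: N1 = 76 teeth, w1 = 522 RPM, N2 = 87 teeth
Using N1*w1 = N2*w2
w2 = N1*w1 / N2
w2 = 76*522 / 87
w2 = 39672 / 87
w2 = 456 RPM

456 RPM


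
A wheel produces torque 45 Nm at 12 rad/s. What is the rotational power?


Given: tau = 45 Nm, omega = 12 rad/s
Using P = tau * omega
P = 45 * 12
P = 540 W

540 W


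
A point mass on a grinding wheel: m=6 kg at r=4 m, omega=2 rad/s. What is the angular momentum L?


Given: m = 6 kg, r = 4 m, omega = 2 rad/s
For a point mass: I = m*r^2
I = 6*4^2 = 6*16 = 96
L = I*omega = 96*2
L = 192 kg*m^2/s

192 kg*m^2/s


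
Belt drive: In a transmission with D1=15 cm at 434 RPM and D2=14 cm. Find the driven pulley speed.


Given: D1 = 15 cm, w1 = 434 RPM, D2 = 14 cm
Using D1*w1 = D2*w2
w2 = D1*w1 / D2
w2 = 15*434 / 14
w2 = 6510 / 14
w2 = 465 RPM

465 RPM


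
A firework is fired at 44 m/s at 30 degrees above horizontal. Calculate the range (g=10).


Given: v0 = 44 m/s, theta = 30 deg, g = 10 m/s^2
sin(2*30) = sin(60) = sqrt(3)/2
Using R = v0^2 * sin(2*theta) / g
R = 44^2 * (sqrt(3)/2) / 10
R = 1936 * sqrt(3) / 20
R = 484/5*sqrt(3) m

484/5*sqrt(3) m


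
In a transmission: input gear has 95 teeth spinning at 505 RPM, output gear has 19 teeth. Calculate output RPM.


Given: N1 = 95 teeth, w1 = 505 RPM, N2 = 19 teeth
Using N1*w1 = N2*w2
w2 = N1*w1 / N2
w2 = 95*505 / 19
w2 = 47975 / 19
w2 = 2525 RPM

2525 RPM


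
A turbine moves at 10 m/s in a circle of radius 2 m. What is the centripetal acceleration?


Given: v = 10 m/s, r = 2 m
Using a_c = v^2 / r
a_c = 10^2 / 2
a_c = 100 / 2
a_c = 50 m/s^2

50 m/s^2


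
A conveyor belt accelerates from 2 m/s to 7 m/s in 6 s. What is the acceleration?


Given: initial velocity v0 = 2 m/s, final velocity v = 7 m/s, time t = 6 s
Using a = (v - v0) / t
a = (7 - 2) / 6
a = 5 / 6
a = 5/6 m/s^2

5/6 m/s^2


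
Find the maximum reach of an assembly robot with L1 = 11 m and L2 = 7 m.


Given: L1 = 11 m, L2 = 7 m
For a 2-link planar arm, max reach = L1 + L2 (fully extended)
Max reach = 11 + 7
Max reach = 18 m

18 m


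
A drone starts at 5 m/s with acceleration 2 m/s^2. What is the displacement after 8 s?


Given: v0 = 5 m/s, a = 2 m/s^2, t = 8 s
Using s = v0*t + (1/2)*a*t^2
s = 5*8 + (1/2)*2*8^2
s = 40 + (1/2)*128
s = 40 + 64
s = 104

104 m


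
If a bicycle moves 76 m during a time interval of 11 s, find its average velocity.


Given: distance d = 76 m, time t = 11 s
Using v = d / t
v = 76 / 11
v = 76/11 m/s

76/11 m/s


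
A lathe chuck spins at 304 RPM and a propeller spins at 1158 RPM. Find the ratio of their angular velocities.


Given: RPM_A = 304, RPM_B = 1158
omega = 2*pi*RPM/60, so omega_A/omega_B = RPM_A / RPM_B
omega_A/omega_B = 304 / 1158
omega_A/omega_B = 152/579

152/579


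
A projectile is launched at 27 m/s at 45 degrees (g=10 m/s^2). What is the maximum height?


Given: v0 = 27 m/s, theta = 45 deg, g = 10 m/s^2
sin^2(45) = 1/2
Using H = v0^2 * sin^2(theta) / (2*g)
H = 27^2 * 1/2 / (2*10)
H = 729 * 1/2 / 20
H = 729/2 / 20
H = 729/40 m

729/40 m


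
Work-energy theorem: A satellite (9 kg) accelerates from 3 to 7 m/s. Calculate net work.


Given: m = 9 kg, v0 = 3 m/s, v = 7 m/s
Using W = (1/2)*m*(v^2 - v0^2)
v^2 = 7^2 = 49
v0^2 = 3^2 = 9
v^2 - v0^2 = 49 - 9 = 40
W = (1/2)*9*40 = 180 J

180 J


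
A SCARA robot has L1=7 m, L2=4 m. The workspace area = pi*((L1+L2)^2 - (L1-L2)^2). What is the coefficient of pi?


Given: L1 = 7, L2 = 4
(L1+L2)^2 = (11)^2 = 121
(L1-L2)^2 = (3)^2 = 9
Difference = 121 - 9 = 112
This equals 4*L1*L2 = 4*7*4 = 112
Workspace area = 112*pi

112


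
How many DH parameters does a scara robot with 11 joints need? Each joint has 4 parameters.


Given: 11 joints, 4 DH parameters per joint (d, theta, a, alpha)
Total DH parameters = number_of_joints * 4
Total = 11 * 4
Total = 44

44


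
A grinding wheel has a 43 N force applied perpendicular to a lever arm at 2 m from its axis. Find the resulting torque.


Given: F = 43 N, r = 2 m, angle = 90 deg (perpendicular)
Using tau = F * r * sin(90)
sin(90) = 1
tau = 43 * 2 * 1
tau = 86 Nm

86 Nm


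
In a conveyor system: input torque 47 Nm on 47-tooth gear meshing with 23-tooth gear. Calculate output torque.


Given: N1 = 47, N2 = 23, T1 = 47 Nm
Using T2/T1 = N2/N1
T2 = T1 * N2 / N1
T2 = 47 * 23 / 47
T2 = 1081 / 47
T2 = 23 Nm

23 Nm


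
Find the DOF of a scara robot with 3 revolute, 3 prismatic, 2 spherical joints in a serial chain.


Given: serial robot with 3 revolute, 3 prismatic, 2 spherical joints
DOF contribution per joint type: revolute=1, prismatic=1, spherical=3, fixed=0
DOF = 3*1 + 3*1 + 2*3
DOF = 12

12


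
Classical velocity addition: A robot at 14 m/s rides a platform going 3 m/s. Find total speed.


Given: object velocity = 14 m/s, platform velocity = 3 m/s (same direction)
Using classical velocity addition: v_total = v_object + v_platform
v_total = 14 + 3
v_total = 17 m/s

17 m/s


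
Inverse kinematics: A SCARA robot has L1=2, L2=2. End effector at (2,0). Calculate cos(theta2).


Given: L1 = 2, L2 = 2, target (x, y) = (2, 0)
Using cos(theta2) = (x^2 + y^2 - L1^2 - L2^2) / (2*L1*L2)
x^2 + y^2 = 2^2 + 0 = 4
L1^2 + L2^2 = 4 + 4 = 8
Numerator = 4 - 8 = -4
Denominator = 2*2*2 = 8
cos(theta2) = -4/8 = -1/2

-1/2


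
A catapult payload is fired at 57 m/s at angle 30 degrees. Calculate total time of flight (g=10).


Given: v0 = 57 m/s, theta = 30 deg, g = 10 m/s^2
sin(30) = 1/2
Using T = 2*v0*sin(theta) / g
T = 2*57*1/2 / 10
T = 57 / 10
T = 57/10 s

57/10 s


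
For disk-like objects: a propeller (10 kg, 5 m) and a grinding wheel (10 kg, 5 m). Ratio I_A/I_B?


Given: M1=10 kg, R1=5 m, M2=10 kg, R2=5 m
For a disk: I = (1/2)*M*R^2, so I_A/I_B = (M1*R1^2)/(M2*R2^2)
M1*R1^2 = 10*25 = 250
M2*R2^2 = 10*25 = 250
I_A/I_B = 250/250 = 1

1


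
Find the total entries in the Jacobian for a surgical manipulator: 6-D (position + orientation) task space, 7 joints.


Given: task space dimension = 6, joints = 7
Jacobian is a 6 x 7 matrix
Total entries = rows * columns
Total = 6 * 7
Total = 42

42


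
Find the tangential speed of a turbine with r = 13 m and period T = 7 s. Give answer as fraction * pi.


Given: radius r = 13 m, period T = 7 s
Using v = 2*pi*r / T
v = 2*pi*13 / 7
v = 26*pi / 7
v = 26/7*pi m/s

26/7*pi m/s


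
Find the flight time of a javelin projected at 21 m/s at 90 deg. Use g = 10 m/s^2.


Given: v0 = 21 m/s, theta = 90 deg, g = 10 m/s^2
sin(90) = 1
Using T = 2*v0*sin(theta) / g
T = 2*21*1 / 10
T = 42 / 10
T = 21/5 s

21/5 s


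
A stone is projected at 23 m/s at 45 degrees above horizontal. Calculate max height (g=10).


Given: v0 = 23 m/s, theta = 45 deg, g = 10 m/s^2
sin^2(45) = 1/2
Using H = v0^2 * sin^2(theta) / (2*g)
H = 23^2 * 1/2 / (2*10)
H = 529 * 1/2 / 20
H = 529/2 / 20
H = 529/40 m

529/40 m


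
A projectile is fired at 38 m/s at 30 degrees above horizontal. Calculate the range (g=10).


Given: v0 = 38 m/s, theta = 30 deg, g = 10 m/s^2
sin(2*30) = sin(60) = sqrt(3)/2
Using R = v0^2 * sin(2*theta) / g
R = 38^2 * (sqrt(3)/2) / 10
R = 1444 * sqrt(3) / 20
R = 361/5*sqrt(3) m

361/5*sqrt(3) m


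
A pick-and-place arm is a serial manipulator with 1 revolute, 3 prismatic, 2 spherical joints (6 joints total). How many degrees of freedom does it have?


Given: serial robot with 1 revolute, 3 prismatic, 2 spherical joints
DOF contribution per joint type: revolute=1, prismatic=1, spherical=3, fixed=0
DOF = 1*1 + 3*1 + 2*3
DOF = 10

10


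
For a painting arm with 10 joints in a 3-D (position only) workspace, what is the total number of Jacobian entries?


Given: task space dimension = 3, joints = 10
Jacobian is a 3 x 10 matrix
Total entries = rows * columns
Total = 3 * 10
Total = 30

30


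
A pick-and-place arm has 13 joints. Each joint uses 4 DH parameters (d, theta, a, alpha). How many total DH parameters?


Given: 13 joints, 4 DH parameters per joint (d, theta, a, alpha)
Total DH parameters = number_of_joints * 4
Total = 13 * 4
Total = 52

52


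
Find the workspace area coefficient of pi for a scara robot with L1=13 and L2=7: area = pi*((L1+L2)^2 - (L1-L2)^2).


Given: L1 = 13, L2 = 7
(L1+L2)^2 = (20)^2 = 400
(L1-L2)^2 = (6)^2 = 36
Difference = 400 - 36 = 364
This equals 4*L1*L2 = 4*13*7 = 364
Workspace area = 364*pi

364


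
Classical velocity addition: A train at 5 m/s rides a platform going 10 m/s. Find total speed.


Given: object velocity = 5 m/s, platform velocity = 10 m/s (same direction)
Using classical velocity addition: v_total = v_object + v_platform
v_total = 5 + 10
v_total = 15 m/s

15 m/s


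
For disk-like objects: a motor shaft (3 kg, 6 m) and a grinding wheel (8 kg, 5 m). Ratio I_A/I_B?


Given: M1=3 kg, R1=6 m, M2=8 kg, R2=5 m
For a disk: I = (1/2)*M*R^2, so I_A/I_B = (M1*R1^2)/(M2*R2^2)
M1*R1^2 = 3*36 = 108
M2*R2^2 = 8*25 = 200
I_A/I_B = 108/200 = 27/50

27/50


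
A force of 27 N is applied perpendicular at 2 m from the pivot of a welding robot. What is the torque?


Given: F = 27 N, r = 2 m, angle = 90 deg (perpendicular)
Using tau = F * r * sin(90)
sin(90) = 1
tau = 27 * 2 * 1
tau = 54 Nm

54 Nm


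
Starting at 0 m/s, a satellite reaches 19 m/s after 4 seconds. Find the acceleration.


Given: initial velocity v0 = 0 m/s, final velocity v = 19 m/s, time t = 4 s
Using a = (v - v0) / t
a = (19 - 0) / 4
a = 19 / 4
a = 19/4 m/s^2

19/4 m/s^2


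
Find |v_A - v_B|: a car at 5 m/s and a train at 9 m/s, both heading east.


Given: v_A = 5 m/s east, v_B = 9 m/s east
Both move in the same direction; relative speed = |v_A - v_B|
|5 - 9| = |-4|
= 4 m/s

4 m/s


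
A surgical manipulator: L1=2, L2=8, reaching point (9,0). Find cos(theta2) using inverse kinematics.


Given: L1 = 2, L2 = 8, target (x, y) = (9, 0)
Using cos(theta2) = (x^2 + y^2 - L1^2 - L2^2) / (2*L1*L2)
x^2 + y^2 = 9^2 + 0 = 81
L1^2 + L2^2 = 4 + 64 = 68
Numerator = 81 - 68 = 13
Denominator = 2*2*8 = 32
cos(theta2) = 13/32 = 13/32

13/32


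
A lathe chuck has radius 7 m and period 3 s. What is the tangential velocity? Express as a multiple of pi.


Given: radius r = 7 m, period T = 3 s
Using v = 2*pi*r / T
v = 2*pi*7 / 3
v = 14*pi / 3
v = 14/3*pi m/s

14/3*pi m/s


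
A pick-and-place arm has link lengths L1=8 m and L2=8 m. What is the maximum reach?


Given: L1 = 8 m, L2 = 8 m
For a 2-link planar arm, max reach = L1 + L2 (fully extended)
Max reach = 8 + 8
Max reach = 16 m

16 m


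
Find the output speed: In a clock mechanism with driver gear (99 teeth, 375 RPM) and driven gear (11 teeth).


Given: N1 = 99 teeth, w1 = 375 RPM, N2 = 11 teeth
Using N1*w1 = N2*w2
w2 = N1*w1 / N2
w2 = 99*375 / 11
w2 = 37125 / 11
w2 = 3375 RPM

3375 RPM


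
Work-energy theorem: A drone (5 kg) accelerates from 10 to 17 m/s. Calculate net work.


Given: m = 5 kg, v0 = 10 m/s, v = 17 m/s
Using W = (1/2)*m*(v^2 - v0^2)
v^2 = 17^2 = 289
v0^2 = 10^2 = 100
v^2 - v0^2 = 289 - 100 = 189
W = (1/2)*5*189 = 945/2 J

945/2 J


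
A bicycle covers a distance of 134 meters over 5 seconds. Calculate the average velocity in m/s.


Given: distance d = 134 m, time t = 5 s
Using v = d / t
v = 134 / 5
v = 134/5 m/s

134/5 m/s


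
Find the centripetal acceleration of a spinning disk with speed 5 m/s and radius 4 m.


Given: v = 5 m/s, r = 4 m
Using a_c = v^2 / r
a_c = 5^2 / 4
a_c = 25 / 4
a_c = 25/4 m/s^2

25/4 m/s^2


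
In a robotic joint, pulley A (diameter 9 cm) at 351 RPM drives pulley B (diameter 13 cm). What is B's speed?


Given: D1 = 9 cm, w1 = 351 RPM, D2 = 13 cm
Using D1*w1 = D2*w2
w2 = D1*w1 / D2
w2 = 9*351 / 13
w2 = 3159 / 13
w2 = 243 RPM

243 RPM


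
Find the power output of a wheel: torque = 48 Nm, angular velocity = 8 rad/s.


Given: tau = 48 Nm, omega = 8 rad/s
Using P = tau * omega
P = 48 * 8
P = 384 W

384 W


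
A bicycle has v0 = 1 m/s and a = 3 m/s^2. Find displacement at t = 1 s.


Given: v0 = 1 m/s, a = 3 m/s^2, t = 1 s
Using s = v0*t + (1/2)*a*t^2
s = 1*1 + (1/2)*3*1^2
s = 1 + (1/2)*3
s = 1 + 3/2
s = 5/2

5/2 m


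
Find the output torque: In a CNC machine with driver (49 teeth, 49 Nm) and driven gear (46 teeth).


Given: N1 = 49, N2 = 46, T1 = 49 Nm
Using T2/T1 = N2/N1
T2 = T1 * N2 / N1
T2 = 49 * 46 / 49
T2 = 2254 / 49
T2 = 46 Nm

46 Nm


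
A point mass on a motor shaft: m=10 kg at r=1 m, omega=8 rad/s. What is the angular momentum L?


Given: m = 10 kg, r = 1 m, omega = 8 rad/s
For a point mass: I = m*r^2
I = 10*1^2 = 10*1 = 10
L = I*omega = 10*8
L = 80 kg*m^2/s

80 kg*m^2/s


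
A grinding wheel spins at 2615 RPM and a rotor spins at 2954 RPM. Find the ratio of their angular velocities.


Given: RPM_A = 2615, RPM_B = 2954
omega = 2*pi*RPM/60, so omega_A/omega_B = RPM_A / RPM_B
omega_A/omega_B = 2615 / 2954
omega_A/omega_B = 2615/2954

2615/2954


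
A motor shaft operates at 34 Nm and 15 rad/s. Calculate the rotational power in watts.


Given: tau = 34 Nm, omega = 15 rad/s
Using P = tau * omega
P = 34 * 15
P = 510 W

510 W


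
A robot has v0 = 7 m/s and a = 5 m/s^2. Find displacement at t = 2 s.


Given: v0 = 7 m/s, a = 5 m/s^2, t = 2 s
Using s = v0*t + (1/2)*a*t^2
s = 7*2 + (1/2)*5*2^2
s = 14 + (1/2)*20
s = 14 + 10
s = 24

24 m


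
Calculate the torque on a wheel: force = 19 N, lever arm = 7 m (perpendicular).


Given: F = 19 N, r = 7 m, angle = 90 deg (perpendicular)
Using tau = F * r * sin(90)
sin(90) = 1
tau = 19 * 7 * 1
tau = 133 Nm

133 Nm


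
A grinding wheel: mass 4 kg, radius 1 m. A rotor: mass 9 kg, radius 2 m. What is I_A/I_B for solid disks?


Given: M1=4 kg, R1=1 m, M2=9 kg, R2=2 m
For a disk: I = (1/2)*M*R^2, so I_A/I_B = (M1*R1^2)/(M2*R2^2)
M1*R1^2 = 4*1 = 4
M2*R2^2 = 9*4 = 36
I_A/I_B = 4/36 = 1/9

1/9


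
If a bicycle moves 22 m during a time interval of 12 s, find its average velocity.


Given: distance d = 22 m, time t = 12 s
Using v = d / t
v = 22 / 12
v = 11/6 m/s

11/6 m/s


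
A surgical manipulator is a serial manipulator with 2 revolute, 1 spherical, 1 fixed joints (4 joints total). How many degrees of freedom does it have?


Given: serial robot with 2 revolute, 1 spherical, 1 fixed joints
DOF contribution per joint type: revolute=1, prismatic=1, spherical=3, fixed=0
DOF = 2*1 + 1*3 + 1*0
DOF = 5

5


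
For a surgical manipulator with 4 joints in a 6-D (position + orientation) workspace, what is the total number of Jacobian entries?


Given: task space dimension = 6, joints = 4
Jacobian is a 6 x 4 matrix
Total entries = rows * columns
Total = 6 * 4
Total = 24

24


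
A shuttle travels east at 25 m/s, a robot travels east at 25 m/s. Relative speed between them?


Given: v_A = 25 m/s east, v_B = 25 m/s east
Both move in the same direction; relative speed = |v_A - v_B|
|25 - 25| = |0|
= 0 m/s

0 m/s


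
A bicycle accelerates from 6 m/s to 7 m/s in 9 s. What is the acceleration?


Given: initial velocity v0 = 6 m/s, final velocity v = 7 m/s, time t = 9 s
Using a = (v - v0) / t
a = (7 - 6) / 9
a = 1 / 9
a = 1/9 m/s^2

1/9 m/s^2


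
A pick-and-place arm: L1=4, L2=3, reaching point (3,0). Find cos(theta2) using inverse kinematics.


Given: L1 = 4, L2 = 3, target (x, y) = (3, 0)
Using cos(theta2) = (x^2 + y^2 - L1^2 - L2^2) / (2*L1*L2)
x^2 + y^2 = 3^2 + 0 = 9
L1^2 + L2^2 = 16 + 9 = 25
Numerator = 9 - 25 = -16
Denominator = 2*4*3 = 24
cos(theta2) = -16/24 = -2/3

-2/3


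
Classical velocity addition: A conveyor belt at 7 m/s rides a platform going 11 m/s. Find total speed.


Given: object velocity = 7 m/s, platform velocity = 11 m/s (same direction)
Using classical velocity addition: v_total = v_object + v_platform
v_total = 7 + 11
v_total = 18 m/s

18 m/s


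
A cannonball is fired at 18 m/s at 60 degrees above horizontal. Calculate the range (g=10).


Given: v0 = 18 m/s, theta = 60 deg, g = 10 m/s^2
sin(2*60) = sin(120) = sqrt(3)/2
Using R = v0^2 * sin(2*theta) / g
R = 18^2 * (sqrt(3)/2) / 10
R = 324 * sqrt(3) / 20
R = 81/5*sqrt(3) m

81/5*sqrt(3) m


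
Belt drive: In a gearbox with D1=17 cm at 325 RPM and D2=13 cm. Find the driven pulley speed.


Given: D1 = 17 cm, w1 = 325 RPM, D2 = 13 cm
Using D1*w1 = D2*w2
w2 = D1*w1 / D2
w2 = 17*325 / 13
w2 = 5525 / 13
w2 = 425 RPM

425 RPM


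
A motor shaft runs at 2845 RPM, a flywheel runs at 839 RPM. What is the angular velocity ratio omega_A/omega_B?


Given: RPM_A = 2845, RPM_B = 839
omega = 2*pi*RPM/60, so omega_A/omega_B = RPM_A / RPM_B
omega_A/omega_B = 2845 / 839
omega_A/omega_B = 2845/839

2845/839


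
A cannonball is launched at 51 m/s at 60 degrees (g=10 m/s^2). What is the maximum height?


Given: v0 = 51 m/s, theta = 60 deg, g = 10 m/s^2
sin^2(60) = 3/4
Using H = v0^2 * sin^2(theta) / (2*g)
H = 51^2 * 3/4 / (2*10)
H = 2601 * 3/4 / 20
H = 7803/4 / 20
H = 7803/80 m

7803/80 m


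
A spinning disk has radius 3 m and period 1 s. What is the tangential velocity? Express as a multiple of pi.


Given: radius r = 3 m, period T = 1 s
Using v = 2*pi*r / T
v = 2*pi*3 / 1
v = 6*pi / 1
v = 6*pi m/s

6*pi m/s


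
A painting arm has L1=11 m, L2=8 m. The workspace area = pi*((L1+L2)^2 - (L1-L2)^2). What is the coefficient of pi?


Given: L1 = 11, L2 = 8
(L1+L2)^2 = (19)^2 = 361
(L1-L2)^2 = (3)^2 = 9
Difference = 361 - 9 = 352
This equals 4*L1*L2 = 4*11*8 = 352
Workspace area = 352*pi

352


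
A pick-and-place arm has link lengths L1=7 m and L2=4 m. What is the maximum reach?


Given: L1 = 7 m, L2 = 4 m
For a 2-link planar arm, max reach = L1 + L2 (fully extended)
Max reach = 7 + 4
Max reach = 11 m

11 m


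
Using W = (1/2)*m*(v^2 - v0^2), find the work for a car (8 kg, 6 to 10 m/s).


Given: m = 8 kg, v0 = 6 m/s, v = 10 m/s
Using W = (1/2)*m*(v^2 - v0^2)
v^2 = 10^2 = 100
v0^2 = 6^2 = 36
v^2 - v0^2 = 100 - 36 = 64
W = (1/2)*8*64 = 256 J

256 J


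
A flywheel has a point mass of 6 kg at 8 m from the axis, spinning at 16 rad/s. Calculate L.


Given: m = 6 kg, r = 8 m, omega = 16 rad/s
For a point mass: I = m*r^2
I = 6*8^2 = 6*64 = 384
L = I*omega = 384*16
L = 6144 kg*m^2/s

6144 kg*m^2/s


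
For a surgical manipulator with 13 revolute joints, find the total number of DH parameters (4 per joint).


Given: 13 joints, 4 DH parameters per joint (d, theta, a, alpha)
Total DH parameters = number_of_joints * 4
Total = 13 * 4
Total = 52

52


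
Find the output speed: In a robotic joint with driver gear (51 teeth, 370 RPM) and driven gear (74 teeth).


Given: N1 = 51 teeth, w1 = 370 RPM, N2 = 74 teeth
Using N1*w1 = N2*w2
w2 = N1*w1 / N2
w2 = 51*370 / 74
w2 = 18870 / 74
w2 = 255 RPM

255 RPM


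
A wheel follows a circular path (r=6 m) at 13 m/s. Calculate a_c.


Given: v = 13 m/s, r = 6 m
Using a_c = v^2 / r
a_c = 13^2 / 6
a_c = 169 / 6
a_c = 169/6 m/s^2

169/6 m/s^2


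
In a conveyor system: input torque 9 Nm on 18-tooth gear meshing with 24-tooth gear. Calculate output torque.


Given: N1 = 18, N2 = 24, T1 = 9 Nm
Using T2/T1 = N2/N1
T2 = T1 * N2 / N1
T2 = 9 * 24 / 18
T2 = 216 / 18
T2 = 12 Nm

12 Nm


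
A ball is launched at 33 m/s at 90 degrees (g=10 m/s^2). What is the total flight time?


Given: v0 = 33 m/s, theta = 90 deg, g = 10 m/s^2
sin(90) = 1
Using T = 2*v0*sin(theta) / g
T = 2*33*1 / 10
T = 66 / 10
T = 33/5 s

33/5 s


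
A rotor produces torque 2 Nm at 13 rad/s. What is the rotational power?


Given: tau = 2 Nm, omega = 13 rad/s
Using P = tau * omega
P = 2 * 13
P = 26 W

26 W


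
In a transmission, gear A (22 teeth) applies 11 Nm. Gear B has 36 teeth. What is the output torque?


Given: N1 = 22, N2 = 36, T1 = 11 Nm
Using T2/T1 = N2/N1
T2 = T1 * N2 / N1
T2 = 11 * 36 / 22
T2 = 396 / 22
T2 = 18 Nm

18 Nm


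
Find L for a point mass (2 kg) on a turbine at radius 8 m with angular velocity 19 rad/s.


Given: m = 2 kg, r = 8 m, omega = 19 rad/s
For a point mass: I = m*r^2
I = 2*8^2 = 2*64 = 128
L = I*omega = 128*19
L = 2432 kg*m^2/s

2432 kg*m^2/s


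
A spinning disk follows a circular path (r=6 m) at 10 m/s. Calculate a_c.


Given: v = 10 m/s, r = 6 m
Using a_c = v^2 / r
a_c = 10^2 / 6
a_c = 100 / 6
a_c = 50/3 m/s^2

50/3 m/s^2


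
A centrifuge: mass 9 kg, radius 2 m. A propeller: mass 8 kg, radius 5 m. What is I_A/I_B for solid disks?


Given: M1=9 kg, R1=2 m, M2=8 kg, R2=5 m
For a disk: I = (1/2)*M*R^2, so I_A/I_B = (M1*R1^2)/(M2*R2^2)
M1*R1^2 = 9*4 = 36
M2*R2^2 = 8*25 = 200
I_A/I_B = 36/200 = 9/50

9/50


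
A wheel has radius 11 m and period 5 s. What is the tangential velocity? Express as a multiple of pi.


Given: radius r = 11 m, period T = 5 s
Using v = 2*pi*r / T
v = 2*pi*11 / 5
v = 22*pi / 5
v = 22/5*pi m/s

22/5*pi m/s


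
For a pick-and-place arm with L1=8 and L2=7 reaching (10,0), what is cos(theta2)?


Given: L1 = 8, L2 = 7, target (x, y) = (10, 0)
Using cos(theta2) = (x^2 + y^2 - L1^2 - L2^2) / (2*L1*L2)
x^2 + y^2 = 10^2 + 0 = 100
L1^2 + L2^2 = 64 + 49 = 113
Numerator = 100 - 113 = -13
Denominator = 2*8*7 = 112
cos(theta2) = -13/112 = -13/112

-13/112


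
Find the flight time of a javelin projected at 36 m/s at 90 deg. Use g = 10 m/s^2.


Given: v0 = 36 m/s, theta = 90 deg, g = 10 m/s^2
sin(90) = 1
Using T = 2*v0*sin(theta) / g
T = 2*36*1 / 10
T = 72 / 10
T = 36/5 s

36/5 s


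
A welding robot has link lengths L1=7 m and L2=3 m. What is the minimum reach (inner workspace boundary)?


Given: L1 = 7 m, L2 = 3 m
For a 2-link planar arm, min reach = |L1 - L2| (second link folded back)
Min reach = |7 - 3|
Min reach = 4 m

4 m


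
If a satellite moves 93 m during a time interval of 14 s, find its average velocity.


Given: distance d = 93 m, time t = 14 s
Using v = d / t
v = 93 / 14
v = 93/14 m/s

93/14 m/s


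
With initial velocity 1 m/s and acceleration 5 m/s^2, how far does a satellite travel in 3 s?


Given: v0 = 1 m/s, a = 5 m/s^2, t = 3 s
Using s = v0*t + (1/2)*a*t^2
s = 1*3 + (1/2)*5*3^2
s = 3 + (1/2)*45
s = 3 + 45/2
s = 51/2

51/2 m


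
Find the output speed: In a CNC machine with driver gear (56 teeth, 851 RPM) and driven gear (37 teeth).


Given: N1 = 56 teeth, w1 = 851 RPM, N2 = 37 teeth
Using N1*w1 = N2*w2
w2 = N1*w1 / N2
w2 = 56*851 / 37
w2 = 47656 / 37
w2 = 1288 RPM

1288 RPM
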